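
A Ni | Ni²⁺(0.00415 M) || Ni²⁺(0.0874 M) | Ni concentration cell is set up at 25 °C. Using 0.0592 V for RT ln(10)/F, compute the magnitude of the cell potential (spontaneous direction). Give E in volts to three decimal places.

+0.039 V

For a concentration cell E°cell = 0. The 0.0874 M side is the cathode (reduction is favoured where [Ni²⁺] is higher).
With n = 2, E = −(0.0592/2) log([Ni²⁺]ₐₙ/[Ni²⁺]꜀ₐₜ) = −(0.0592/2) log(0.00415/0.0874) = −(0.0592/2)(-1.323) = +0.039 V.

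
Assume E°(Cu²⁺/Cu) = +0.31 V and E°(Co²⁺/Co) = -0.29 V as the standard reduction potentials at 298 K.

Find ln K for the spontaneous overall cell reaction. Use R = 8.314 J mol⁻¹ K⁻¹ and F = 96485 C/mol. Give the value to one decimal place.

46.7

Cathode: Cu²⁺/Cu; anode: Co²⁺/Co. E°cell = (+0.31) − (-0.29) = +0.60 V, with n = 2.
ΔG° = −nFE° = −RT ln K, so ln K = nFE°/(RT) = (2)(96485)(+0.60) / ((8.314)(298)) = 46.732.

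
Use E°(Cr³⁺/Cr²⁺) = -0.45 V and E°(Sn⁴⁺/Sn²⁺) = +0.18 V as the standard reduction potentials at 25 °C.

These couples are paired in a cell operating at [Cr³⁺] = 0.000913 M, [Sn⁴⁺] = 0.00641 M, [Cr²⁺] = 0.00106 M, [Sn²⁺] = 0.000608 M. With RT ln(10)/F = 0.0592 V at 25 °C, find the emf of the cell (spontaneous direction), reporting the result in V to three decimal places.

Sn⁴⁺/Sn²⁺ is the cathode (higher E°), Cr³⁺/Cr²⁺ the anode: E°cell = +0.18 − (-0.45) = +0.63 V, n = 2.
Overall: Sn⁴⁺(aq) + 2 Cr²⁺(aq) → Sn²⁺(aq) + 2 Cr³⁺(aq)
Q = [Sn²⁺]·[Cr³⁺]^2 / ([Sn⁴⁺]·[Cr²⁺]^2); log Q = -1.153.
E = E° − (0.0592/n) log Q = +0.63 − (0.0592/2)(-1.153) = +0.664 V.

+0.664 V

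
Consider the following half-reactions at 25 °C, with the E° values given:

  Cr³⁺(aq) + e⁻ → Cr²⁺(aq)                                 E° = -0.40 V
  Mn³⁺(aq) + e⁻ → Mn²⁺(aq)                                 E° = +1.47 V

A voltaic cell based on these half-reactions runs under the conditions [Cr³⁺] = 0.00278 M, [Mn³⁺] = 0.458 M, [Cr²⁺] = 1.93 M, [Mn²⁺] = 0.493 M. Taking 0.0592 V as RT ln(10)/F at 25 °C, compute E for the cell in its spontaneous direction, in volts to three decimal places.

Mn³⁺/Mn²⁺ is the cathode (higher E°), Cr³⁺/Cr²⁺ the anode: E°cell = +1.47 − (-0.40) = +1.87 V, n = 1.
Overall: Mn³⁺(aq) + Cr²⁺(aq) → Mn²⁺(aq) + Cr³⁺(aq)
Q = [Mn²⁺]·[Cr³⁺] / ([Mn³⁺]·[Cr²⁺]); log Q = -2.810.
E = E° − (0.0592/n) log Q = +1.87 − (0.0592/1)(-2.810) = +2.036 V.

+2.036 V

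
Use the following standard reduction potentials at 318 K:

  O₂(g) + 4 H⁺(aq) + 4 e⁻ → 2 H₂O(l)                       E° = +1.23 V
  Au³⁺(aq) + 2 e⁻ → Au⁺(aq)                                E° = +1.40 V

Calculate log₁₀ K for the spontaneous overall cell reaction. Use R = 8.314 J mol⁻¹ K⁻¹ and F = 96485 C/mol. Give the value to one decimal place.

10.8

Cathode: Au³⁺/Au⁺; anode: O₂/H₂O. E°cell = (+1.40) − (+1.23) = +0.17 V, with n = 4.
ΔG° = −nFE° = −RT ln K, so ln K = nFE°/(RT) = (4)(96485)(+0.17) / ((8.314)(318)) = 24.816.
log₁₀ K = 24.816 / ln 10 = 10.8.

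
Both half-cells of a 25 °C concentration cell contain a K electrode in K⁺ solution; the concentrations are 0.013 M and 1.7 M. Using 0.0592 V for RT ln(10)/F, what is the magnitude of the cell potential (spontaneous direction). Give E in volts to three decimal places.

+0.125 V

For a concentration cell E°cell = 0. The 1.7 M side is the cathode (reduction is favoured where [K⁺] is higher).
With n = 1, E = −(0.0592/1) log([K⁺]ₐₙ/[K⁺]꜀ₐₜ) = −(0.0592/1) log(0.013/1.7) = −(0.0592/1)(-2.117) = +0.125 V.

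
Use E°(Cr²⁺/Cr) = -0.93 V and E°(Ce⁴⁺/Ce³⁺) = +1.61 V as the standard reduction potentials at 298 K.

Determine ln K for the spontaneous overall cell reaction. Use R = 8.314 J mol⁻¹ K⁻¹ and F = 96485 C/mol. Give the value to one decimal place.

Cathode: Ce⁴⁺/Ce³⁺; anode: Cr²⁺/Cr. E°cell = (+1.61) − (-0.93) = +2.54 V, with n = 2.
ΔG° = −nFE° = −RT ln K, so ln K = nFE°/(RT) = (2)(96485)(+2.54) / ((8.314)(298)) = 197.832.

197.8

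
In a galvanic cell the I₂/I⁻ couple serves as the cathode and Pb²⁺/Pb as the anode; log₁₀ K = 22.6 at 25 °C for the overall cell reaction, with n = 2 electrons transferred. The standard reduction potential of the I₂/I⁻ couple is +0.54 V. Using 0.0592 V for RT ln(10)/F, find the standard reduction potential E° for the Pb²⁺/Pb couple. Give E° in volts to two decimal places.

E°cell = (0.0592/n)·log K = (0.0592/2)(22.6) = +0.669 V.
Since I₂/I⁻ is the cathode and Pb²⁺/Pb the anode, E°cell = E°(I₂/I⁻) − E°(Pb²⁺/Pb).
So E°(Pb²⁺/Pb) = E°(I₂/I⁻) − E°cell = (+0.54) − (+0.669) = -0.13 V.

-0.13 V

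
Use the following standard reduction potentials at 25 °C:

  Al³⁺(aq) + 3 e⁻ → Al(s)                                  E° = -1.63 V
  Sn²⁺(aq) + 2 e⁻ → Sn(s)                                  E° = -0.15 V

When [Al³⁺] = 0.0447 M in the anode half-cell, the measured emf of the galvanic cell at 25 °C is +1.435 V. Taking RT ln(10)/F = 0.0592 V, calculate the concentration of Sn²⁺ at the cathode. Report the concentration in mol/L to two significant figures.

Sn²⁺/Sn is the cathode, Al³⁺/Al the anode: E°cell = +1.48 V, n = 6.
Overall reaction: 3 Sn²⁺(aq) + 2 Al(s) → 3 Sn(s) + 2 Al³⁺(aq); Q = [Al³⁺]^2/[Sn²⁺]^3.
From E = E° − (0.0592/n) log Q: log Q = (E° − E)·n/0.0592 = (+1.48 − (+1.435))·6/0.0592 = 4.5608.
So 3·log[Sn²⁺] = 2·log(0.0447) − log Q = -2.6994 − (4.5608) = -7.2602; log[Sn²⁺] = -7.2602 / 3 = -2.4201; [Sn²⁺] = 10^(-2.4201) ≈ 0.0038 M.

0.0038 M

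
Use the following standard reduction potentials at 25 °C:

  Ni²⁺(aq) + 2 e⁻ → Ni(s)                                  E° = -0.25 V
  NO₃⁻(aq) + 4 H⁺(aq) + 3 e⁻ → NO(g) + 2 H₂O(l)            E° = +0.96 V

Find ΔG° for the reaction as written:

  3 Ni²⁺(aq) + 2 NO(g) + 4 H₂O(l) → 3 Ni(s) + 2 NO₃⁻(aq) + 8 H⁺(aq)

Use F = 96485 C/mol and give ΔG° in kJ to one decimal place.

+700.5 kJ

As written, Ni²⁺/Ni is reduced (cathode) and NO₃⁻/NO is oxidised (anode), so E°cell = (-0.25) − (+0.96) = -1.21 V.
Balancing electrons gives n = 6.
ΔG° = −nFE° = −(6)(96485)(-1.21) = 700,481 J = +700.5 kJ.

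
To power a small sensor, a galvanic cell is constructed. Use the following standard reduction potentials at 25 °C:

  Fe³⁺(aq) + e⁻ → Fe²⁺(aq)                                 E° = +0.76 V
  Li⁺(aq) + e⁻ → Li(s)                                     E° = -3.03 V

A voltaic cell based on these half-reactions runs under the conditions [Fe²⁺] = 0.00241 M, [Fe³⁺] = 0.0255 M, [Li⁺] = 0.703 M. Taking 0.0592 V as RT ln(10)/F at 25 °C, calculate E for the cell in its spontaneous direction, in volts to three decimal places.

Fe³⁺/Fe²⁺ is the cathode (higher E°), Li⁺/Li the anode: E°cell = +0.76 − (-3.03) = +3.79 V, n = 1.
Overall: Fe³⁺(aq) + Li(s) → Fe²⁺(aq) + Li⁺(aq)
Q = [Fe²⁺]·[Li⁺] / ([Fe³⁺]); log Q = -1.178.
E = E° − (0.0592/n) log Q = +3.79 − (0.0592/1)(-1.178) = +3.860 V.

+3.860 V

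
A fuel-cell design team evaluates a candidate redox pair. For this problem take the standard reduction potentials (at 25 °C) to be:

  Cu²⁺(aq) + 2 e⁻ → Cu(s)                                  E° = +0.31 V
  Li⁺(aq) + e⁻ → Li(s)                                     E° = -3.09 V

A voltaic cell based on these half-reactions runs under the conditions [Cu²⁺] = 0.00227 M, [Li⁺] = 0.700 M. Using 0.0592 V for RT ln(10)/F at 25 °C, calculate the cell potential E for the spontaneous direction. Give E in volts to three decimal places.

+3.331 V

Cu²⁺/Cu is the cathode (higher E°), Li⁺/Li the anode: E°cell = +0.31 − (-3.09) = +3.40 V, n = 2.
Overall: Cu²⁺(aq) + 2 Li(s) → Cu(s) + 2 Li⁺(aq)
Q = [Li⁺]^2 / ([Cu²⁺]); log Q = 2.334.
E = E° − (0.0592/n) log Q = +3.40 − (0.0592/2)(2.334) = +3.331 V.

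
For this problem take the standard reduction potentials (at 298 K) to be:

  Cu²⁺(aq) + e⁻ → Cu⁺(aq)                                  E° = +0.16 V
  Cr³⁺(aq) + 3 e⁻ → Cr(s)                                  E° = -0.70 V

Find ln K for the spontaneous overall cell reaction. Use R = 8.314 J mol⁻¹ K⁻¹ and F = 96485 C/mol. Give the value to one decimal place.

100.5

Cathode: Cu²⁺/Cu⁺; anode: Cr³⁺/Cr. E°cell = (+0.16) − (-0.70) = +0.86 V, with n = 3.
ΔG° = −nFE° = −RT ln K, so ln K = nFE°/(RT) = (3)(96485)(+0.86) / ((8.314)(298)) = 100.474.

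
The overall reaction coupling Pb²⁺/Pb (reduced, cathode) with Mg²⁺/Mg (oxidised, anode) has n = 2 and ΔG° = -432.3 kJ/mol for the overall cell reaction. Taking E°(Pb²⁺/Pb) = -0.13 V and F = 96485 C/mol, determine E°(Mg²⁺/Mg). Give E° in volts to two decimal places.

E°cell = −ΔG°/(nF) = −(-432.3×10³)/((2)(96485)) = +2.240 V.
Since Pb²⁺/Pb is the cathode and Mg²⁺/Mg the anode, E°cell = E°(Pb²⁺/Pb) − E°(Mg²⁺/Mg).
So E°(Mg²⁺/Mg) = E°(Pb²⁺/Pb) − E°cell = (-0.13) − (+2.240) = -2.37 V.

-2.37 V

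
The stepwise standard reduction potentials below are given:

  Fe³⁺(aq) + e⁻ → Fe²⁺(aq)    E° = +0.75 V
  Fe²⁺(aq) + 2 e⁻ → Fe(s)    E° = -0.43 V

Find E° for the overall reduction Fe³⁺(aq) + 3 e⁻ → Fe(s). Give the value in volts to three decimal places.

Standard free energies of sequential steps add: ΔG°₃ = ΔG°₁ + ΔG°₂, so n₃E°₃ = n₁E°₁ + n₂E°₂.
E°₃ = (1×+0.75 + 2×-0.43) / 3 = (-0.110) / 3 = -0.037 V.
E° values themselves are not directly additive — weighting by electron count is essential.

-0.037 V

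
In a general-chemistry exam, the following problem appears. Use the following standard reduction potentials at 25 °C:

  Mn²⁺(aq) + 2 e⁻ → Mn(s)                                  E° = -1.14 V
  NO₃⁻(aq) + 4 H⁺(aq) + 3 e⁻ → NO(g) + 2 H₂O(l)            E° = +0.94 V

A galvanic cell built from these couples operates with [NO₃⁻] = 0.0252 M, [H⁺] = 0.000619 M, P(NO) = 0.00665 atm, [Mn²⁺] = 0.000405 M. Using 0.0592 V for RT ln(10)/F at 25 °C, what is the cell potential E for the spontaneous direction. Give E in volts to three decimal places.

+1.939 V

NO₃⁻/NO is the cathode (higher E°), Mn²⁺/Mn the anode: E°cell = +0.94 − (-1.14) = +2.08 V, n = 6.
Overall: 2 NO₃⁻(aq) + 8 H⁺(aq) + 3 Mn(s) → 2 NO(g) + 4 H₂O(l) + 3 Mn²⁺(aq)
Q = P(NO)^2·[Mn²⁺]^3 / ([NO₃⁻]^2·[H⁺]^8); log Q = 14.332.
E = E° − (0.0592/n) log Q = +2.08 − (0.0592/6)(14.332) = +1.939 V.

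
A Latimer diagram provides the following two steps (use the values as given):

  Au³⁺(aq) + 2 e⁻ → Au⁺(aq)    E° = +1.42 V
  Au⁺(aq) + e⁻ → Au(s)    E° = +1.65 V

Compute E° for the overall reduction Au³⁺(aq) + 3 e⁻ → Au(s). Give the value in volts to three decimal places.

Adding the free-energy changes (−nFE°) of the two steps gives −n₃FE°₃ = −n₁FE°₁ − n₂FE°₂.
E°₃ = (2×+1.42 + 1×+1.65) / 3 = (+4.490) / 3 = +1.497 V.

+1.497 V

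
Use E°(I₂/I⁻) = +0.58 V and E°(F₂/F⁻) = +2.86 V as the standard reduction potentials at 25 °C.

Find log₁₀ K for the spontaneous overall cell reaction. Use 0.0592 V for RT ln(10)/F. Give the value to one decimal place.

Cathode: F₂/F⁻; anode: I₂/I⁻. E°cell = +2.28 V, n = 2.
log K = nE°cell / 0.0592 = (2)(+2.28) / 0.0592 = 77.0.

77.0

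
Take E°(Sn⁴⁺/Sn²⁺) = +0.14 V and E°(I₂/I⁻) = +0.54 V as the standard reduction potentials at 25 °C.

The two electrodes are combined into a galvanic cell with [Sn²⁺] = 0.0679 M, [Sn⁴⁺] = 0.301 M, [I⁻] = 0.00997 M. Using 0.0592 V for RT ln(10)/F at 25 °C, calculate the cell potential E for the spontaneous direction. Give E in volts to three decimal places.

I₂/I⁻ is the cathode (higher E°), Sn⁴⁺/Sn²⁺ the anode: E°cell = +0.54 − (+0.14) = +0.40 V, n = 2.
Overall: I₂(s) + Sn²⁺(aq) → 2 I⁻(aq) + Sn⁴⁺(aq)
Q = [I⁻]^2·[Sn⁴⁺] / ([Sn²⁺]); log Q = -3.356.
E = E° − (0.0592/n) log Q = +0.40 − (0.0592/2)(-3.356) = +0.499 V.

+0.499 V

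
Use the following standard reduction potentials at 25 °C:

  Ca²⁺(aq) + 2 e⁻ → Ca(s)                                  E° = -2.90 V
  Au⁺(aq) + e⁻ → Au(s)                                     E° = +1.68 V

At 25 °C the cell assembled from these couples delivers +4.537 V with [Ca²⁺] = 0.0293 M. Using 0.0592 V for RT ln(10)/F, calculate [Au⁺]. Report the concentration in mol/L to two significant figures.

0.032 M

Au⁺/Au is the cathode, Ca²⁺/Ca the anode: E°cell = +4.58 V, n = 2.
Overall reaction: 2 Au⁺(aq) + Ca(s) → 2 Au(s) + Ca²⁺(aq); Q = [Ca²⁺]^1/[Au⁺]^2.
From E = E° − (0.0592/n) log Q: log Q = (E° − E)·n/0.0592 = (+4.58 − (+4.537))·2/0.0592 = 1.4527.
So 2·log[Au⁺] = 1·log(0.0293) − log Q = -1.5331 − (1.4527) = -2.9858; log[Au⁺] = -2.9858 / 2 = -1.4929; [Au⁺] = 10^(-1.4929) ≈ 0.032 M.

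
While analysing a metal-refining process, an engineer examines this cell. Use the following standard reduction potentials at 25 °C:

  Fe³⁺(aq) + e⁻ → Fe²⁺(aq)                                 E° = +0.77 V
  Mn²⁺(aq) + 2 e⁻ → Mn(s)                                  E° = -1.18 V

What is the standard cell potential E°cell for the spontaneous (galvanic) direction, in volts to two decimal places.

+1.95 V

The Fe³⁺/Fe²⁺ couple has the higher reduction potential, so it is the cathode; Mn²⁺/Mn is oxidised at the anode.
E°cell = E°(cathode) − E°(anode) = (+0.77) − (-1.18) = +1.95 V.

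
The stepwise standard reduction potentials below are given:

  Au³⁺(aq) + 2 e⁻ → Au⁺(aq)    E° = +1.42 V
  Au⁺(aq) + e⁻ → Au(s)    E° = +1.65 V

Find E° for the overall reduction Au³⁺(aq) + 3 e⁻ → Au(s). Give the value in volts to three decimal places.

+1.497 V

Since ΔG° = −nFE° is additive over sequential reductions, n₃E°₃ = n₁E°₁ + n₂E°₂.
E°₃ = (2×+1.42 + 1×+1.65) / 3 = (+4.490) / 3 = +1.497 V.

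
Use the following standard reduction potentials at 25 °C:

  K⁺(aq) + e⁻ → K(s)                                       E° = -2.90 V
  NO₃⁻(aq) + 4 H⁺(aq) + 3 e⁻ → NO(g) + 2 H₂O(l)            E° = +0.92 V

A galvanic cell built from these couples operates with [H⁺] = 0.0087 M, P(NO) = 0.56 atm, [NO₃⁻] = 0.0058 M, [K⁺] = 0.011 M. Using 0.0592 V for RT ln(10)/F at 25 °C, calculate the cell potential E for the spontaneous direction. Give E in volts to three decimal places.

+3.734 V

NO₃⁻/NO is the cathode (higher E°), K⁺/K the anode: E°cell = +0.92 − (-2.90) = +3.82 V, n = 3.
Overall: NO₃⁻(aq) + 4 H⁺(aq) + 3 K(s) → NO(g) + 2 H₂O(l) + 3 K⁺(aq)
Q = P(NO)·[K⁺]^3 / ([NO₃⁻]·[H⁺]^4); log Q = 4.351.
E = E° − (0.0592/n) log Q = +3.82 − (0.0592/3)(4.351) = +3.734 V.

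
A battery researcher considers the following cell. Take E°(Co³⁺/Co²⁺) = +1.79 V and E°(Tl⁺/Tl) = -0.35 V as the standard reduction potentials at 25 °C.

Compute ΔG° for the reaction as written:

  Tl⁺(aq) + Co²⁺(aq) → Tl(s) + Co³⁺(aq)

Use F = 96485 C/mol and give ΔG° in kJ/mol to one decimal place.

As written, Tl⁺/Tl is reduced (cathode) and Co³⁺/Co²⁺ is oxidised (anode), so E°cell = (-0.35) − (+1.79) = -2.14 V.
Balancing electrons gives n = 1.
ΔG° = −nFE° = −(1)(96485)(-2.14) = 206,478 J = +206.5 kJ/mol.

+206.5 kJ/mol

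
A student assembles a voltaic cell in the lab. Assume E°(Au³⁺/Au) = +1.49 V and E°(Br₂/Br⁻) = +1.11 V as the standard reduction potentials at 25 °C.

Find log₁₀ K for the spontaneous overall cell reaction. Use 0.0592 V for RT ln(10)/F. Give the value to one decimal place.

Cathode: Au³⁺/Au; anode: Br₂/Br⁻. E°cell = +0.38 V, n = 6.
log K = nE°cell / 0.0592 = (6)(+0.38) / 0.0592 = 38.5.

38.5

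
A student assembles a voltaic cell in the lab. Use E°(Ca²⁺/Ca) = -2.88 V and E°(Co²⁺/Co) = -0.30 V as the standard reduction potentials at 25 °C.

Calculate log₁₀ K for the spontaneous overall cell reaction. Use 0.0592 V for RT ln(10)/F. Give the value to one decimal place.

Cathode: Co²⁺/Co; anode: Ca²⁺/Ca. E°cell = +2.58 V, n = 2.
log K = nE°cell / 0.0592 = (2)(+2.58) / 0.0592 = 87.2.

87.2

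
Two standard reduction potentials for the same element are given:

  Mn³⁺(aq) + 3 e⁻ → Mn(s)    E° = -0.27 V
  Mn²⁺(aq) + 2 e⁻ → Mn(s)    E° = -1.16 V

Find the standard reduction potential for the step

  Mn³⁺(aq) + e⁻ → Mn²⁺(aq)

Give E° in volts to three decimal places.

+1.510 V

Sequential free energies add, so n₃E°₃ = n₁E°₁ + n₂E°₂.
With n₃ = 3, and the known step contributing 2×(-1.16) V, the unknown satisfies 1·E° = 3×(-0.27) − 2×(-1.16) = +1.510.
E° = +1.510 / 1 = +1.510 V.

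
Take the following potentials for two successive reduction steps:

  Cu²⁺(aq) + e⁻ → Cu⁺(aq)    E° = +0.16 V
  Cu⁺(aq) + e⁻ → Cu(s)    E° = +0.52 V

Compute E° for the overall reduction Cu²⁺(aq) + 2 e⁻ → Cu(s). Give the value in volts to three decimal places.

+0.340 V

Since ΔG° = −nFE° is additive over sequential reductions, n₃E°₃ = n₁E°₁ + n₂E°₂.
E°₃ = (1×+0.16 + 1×+0.52) / 2 = (+0.680) / 2 = +0.340 V.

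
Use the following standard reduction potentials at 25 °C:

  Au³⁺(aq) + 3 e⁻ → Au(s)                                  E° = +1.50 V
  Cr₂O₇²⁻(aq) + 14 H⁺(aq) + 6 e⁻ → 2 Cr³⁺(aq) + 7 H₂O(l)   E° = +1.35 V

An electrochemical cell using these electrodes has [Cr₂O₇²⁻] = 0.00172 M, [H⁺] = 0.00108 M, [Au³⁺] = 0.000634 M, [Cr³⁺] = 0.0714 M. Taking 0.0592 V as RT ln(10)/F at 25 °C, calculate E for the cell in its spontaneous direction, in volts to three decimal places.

+0.501 V

Au³⁺/Au is the cathode (higher E°), Cr₂O₇²⁻/Cr³⁺ the anode: E°cell = +1.50 − (+1.35) = +0.15 V, n = 6.
Overall: 2 Au³⁺(aq) + 2 Cr³⁺(aq) + 7 H₂O(l) → 2 Au(s) + Cr₂O₇²⁻(aq) + 14 H⁺(aq)
Q = [Cr₂O₇²⁻]·[H⁺]^14 / ([Au³⁺]^2·[Cr³⁺]^2); log Q = -35.608.
E = E° − (0.0592/n) log Q = +0.15 − (0.0592/6)(-35.608) = +0.501 V.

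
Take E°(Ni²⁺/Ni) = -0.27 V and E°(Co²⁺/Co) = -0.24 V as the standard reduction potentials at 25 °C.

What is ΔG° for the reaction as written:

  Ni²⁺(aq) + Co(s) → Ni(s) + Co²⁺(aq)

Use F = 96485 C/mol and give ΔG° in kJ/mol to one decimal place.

As written, Ni²⁺/Ni is reduced (cathode) and Co²⁺/Co is oxidised (anode), so E°cell = (-0.27) − (-0.24) = -0.03 V.
Balancing electrons gives n = 2.
ΔG° = −nFE° = −(2)(96485)(-0.03) = 5,789 J = +5.8 kJ/mol.

+5.8 kJ/mol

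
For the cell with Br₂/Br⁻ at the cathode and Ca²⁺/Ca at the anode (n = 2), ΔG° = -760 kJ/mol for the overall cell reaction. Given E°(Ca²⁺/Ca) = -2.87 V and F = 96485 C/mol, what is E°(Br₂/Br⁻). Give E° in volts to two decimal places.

+1.07 V

E°cell = −ΔG°/(nF) = −(-760×10³)/((2)(96485)) = +3.938 V.
Since Br₂/Br⁻ is the cathode and Ca²⁺/Ca the anode, E°cell = E°(Br₂/Br⁻) − E°(Ca²⁺/Ca).
So E°(Br₂/Br⁻) = E°cell + E°(Ca²⁺/Ca) = +3.938 + (-2.87) = +1.07 V.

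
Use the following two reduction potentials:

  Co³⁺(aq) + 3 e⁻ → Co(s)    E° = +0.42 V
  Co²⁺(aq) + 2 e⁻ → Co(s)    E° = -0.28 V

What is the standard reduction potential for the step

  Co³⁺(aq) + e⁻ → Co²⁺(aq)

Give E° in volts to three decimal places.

Sequential free energies add, so n₃E°₃ = n₁E°₁ + n₂E°₂.
With n₃ = 3, and the known step contributing 2×(-0.28) V, the unknown satisfies 1·E° = 3×(+0.42) − 2×(-0.28) = +1.820.
E° = +1.820 / 1 = +1.820 V.

+1.820 V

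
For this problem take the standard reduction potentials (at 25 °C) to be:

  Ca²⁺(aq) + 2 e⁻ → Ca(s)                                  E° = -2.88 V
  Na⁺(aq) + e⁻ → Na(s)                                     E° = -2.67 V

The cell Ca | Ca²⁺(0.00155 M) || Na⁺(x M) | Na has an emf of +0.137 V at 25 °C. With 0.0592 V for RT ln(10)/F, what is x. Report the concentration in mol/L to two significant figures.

Na⁺/Na is the cathode, Ca²⁺/Ca the anode: E°cell = +0.21 V, n = 2.
Overall reaction: 2 Na⁺(aq) + Ca(s) → 2 Na(s) + Ca²⁺(aq); Q = [Ca²⁺]^1/[Na⁺]^2.
From E = E° − (0.0592/n) log Q: log Q = (E° − E)·n/0.0592 = (+0.21 − (+0.137))·2/0.0592 = 2.4662.
So 2·log[Na⁺] = 1·log(0.00155) − log Q = -2.8097 − (2.4662) = -5.2759; log[Na⁺] = -5.2759 / 2 = -2.6380; [Na⁺] = 10^(-2.6380) ≈ 0.0023 M.

0.0023 M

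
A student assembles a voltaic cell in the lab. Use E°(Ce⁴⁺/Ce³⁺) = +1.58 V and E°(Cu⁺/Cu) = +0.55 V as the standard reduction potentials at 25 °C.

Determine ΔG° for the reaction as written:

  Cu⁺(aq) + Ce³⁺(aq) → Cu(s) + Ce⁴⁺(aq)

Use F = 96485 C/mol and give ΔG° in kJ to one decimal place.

+99.4 kJ

As written, Cu⁺/Cu is reduced (cathode) and Ce⁴⁺/Ce³⁺ is oxidised (anode), so E°cell = (+0.55) − (+1.58) = -1.03 V.
Balancing electrons gives n = 1.
ΔG° = −nFE° = −(1)(96485)(-1.03) = 99,380 J = +99.4 kJ.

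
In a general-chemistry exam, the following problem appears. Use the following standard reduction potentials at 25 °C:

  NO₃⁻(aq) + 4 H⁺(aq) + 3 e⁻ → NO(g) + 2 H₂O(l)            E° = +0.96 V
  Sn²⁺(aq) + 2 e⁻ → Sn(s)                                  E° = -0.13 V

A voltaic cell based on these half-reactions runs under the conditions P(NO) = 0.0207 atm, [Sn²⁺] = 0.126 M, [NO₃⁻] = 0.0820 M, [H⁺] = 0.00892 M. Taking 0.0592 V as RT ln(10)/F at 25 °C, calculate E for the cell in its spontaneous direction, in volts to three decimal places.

NO₃⁻/NO is the cathode (higher E°), Sn²⁺/Sn the anode: E°cell = +0.96 − (-0.13) = +1.09 V, n = 6.
Overall: 2 NO₃⁻(aq) + 8 H⁺(aq) + 3 Sn(s) → 2 NO(g) + 4 H₂O(l) + 3 Sn²⁺(aq)
Q = P(NO)^2·[Sn²⁺]^3 / ([NO₃⁻]^2·[H⁺]^8); log Q = 12.503.
E = E° − (0.0592/n) log Q = +1.09 − (0.0592/6)(12.503) = +0.967 V.

+0.967 V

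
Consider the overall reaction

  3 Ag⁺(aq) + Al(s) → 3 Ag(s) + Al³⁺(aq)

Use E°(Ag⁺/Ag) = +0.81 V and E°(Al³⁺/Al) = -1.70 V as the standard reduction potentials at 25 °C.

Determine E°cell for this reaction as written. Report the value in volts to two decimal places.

+2.51 V

The Ag⁺/Ag couple has the higher reduction potential, so it is the cathode; Al³⁺/Al is oxidised at the anode.
E°cell = E°(cathode) − E°(anode) = (+0.81) − (-1.70) = +2.51 V.
Since E°cell > 0, the reaction is spontaneous under standard conditions.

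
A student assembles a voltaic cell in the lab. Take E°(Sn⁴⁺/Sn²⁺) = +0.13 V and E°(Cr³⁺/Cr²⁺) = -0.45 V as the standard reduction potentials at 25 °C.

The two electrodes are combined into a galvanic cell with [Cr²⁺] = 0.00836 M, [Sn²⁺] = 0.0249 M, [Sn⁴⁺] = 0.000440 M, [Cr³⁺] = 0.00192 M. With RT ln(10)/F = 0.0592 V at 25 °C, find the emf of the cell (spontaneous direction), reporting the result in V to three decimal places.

Sn⁴⁺/Sn²⁺ is the cathode (higher E°), Cr³⁺/Cr²⁺ the anode: E°cell = +0.13 − (-0.45) = +0.58 V, n = 2.
Overall: Sn⁴⁺(aq) + 2 Cr²⁺(aq) → Sn²⁺(aq) + 2 Cr³⁺(aq)
Q = [Sn²⁺]·[Cr³⁺]^2 / ([Sn⁴⁺]·[Cr²⁺]^2); log Q = 0.475.
E = E° − (0.0592/n) log Q = +0.58 − (0.0592/2)(0.475) = +0.566 V.

+0.566 V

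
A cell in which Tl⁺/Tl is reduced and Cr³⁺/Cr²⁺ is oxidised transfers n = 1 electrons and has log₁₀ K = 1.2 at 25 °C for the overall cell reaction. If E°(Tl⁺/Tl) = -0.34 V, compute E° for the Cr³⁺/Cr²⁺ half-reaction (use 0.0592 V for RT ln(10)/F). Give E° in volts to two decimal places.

-0.41 V

E°cell = (0.0592/n)·log K = (0.0592/1)(1.2) = +0.071 V.
Since Tl⁺/Tl is the cathode and Cr³⁺/Cr²⁺ the anode, E°cell = E°(Tl⁺/Tl) − E°(Cr³⁺/Cr²⁺).
So E°(Cr³⁺/Cr²⁺) = E°(Tl⁺/Tl) − E°cell = (-0.34) − (+0.071) = -0.41 V.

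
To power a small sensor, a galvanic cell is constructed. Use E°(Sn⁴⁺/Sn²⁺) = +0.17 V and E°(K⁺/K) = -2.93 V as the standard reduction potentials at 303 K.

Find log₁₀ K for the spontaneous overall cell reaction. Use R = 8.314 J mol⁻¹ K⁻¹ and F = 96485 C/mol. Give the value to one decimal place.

Cathode: Sn⁴⁺/Sn²⁺; anode: K⁺/K. E°cell = (+0.17) − (-2.93) = +3.10 V, with n = 2.
ΔG° = −nFE° = −RT ln K, so ln K = nFE°/(RT) = (2)(96485)(+3.10) / ((8.314)(303)) = 237.465.
log₁₀ K = 237.465 / ln 10 = 103.1.

103.1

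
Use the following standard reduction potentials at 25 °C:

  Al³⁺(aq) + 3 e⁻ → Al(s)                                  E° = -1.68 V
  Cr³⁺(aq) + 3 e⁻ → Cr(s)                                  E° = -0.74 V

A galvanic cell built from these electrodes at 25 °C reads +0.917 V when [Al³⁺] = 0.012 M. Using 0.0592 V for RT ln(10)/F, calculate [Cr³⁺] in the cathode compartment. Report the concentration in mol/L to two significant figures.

Cr³⁺/Cr is the cathode, Al³⁺/Al the anode: E°cell = +0.94 V, n = 3.
Overall reaction: Cr³⁺(aq) + Al(s) → Cr(s) + Al³⁺(aq); Q = [Al³⁺]^1/[Cr³⁺]^1.
From E = E° − (0.0592/n) log Q: log Q = (E° − E)·n/0.0592 = (+0.94 − (+0.917))·3/0.0592 = 1.1655.
So 1·log[Cr³⁺] = 1·log(0.012) − log Q = -1.9208 − (1.1655) = -3.0863; [Cr³⁺] = 10^(-3.0863) ≈ 0.00082 M.

0.00082 M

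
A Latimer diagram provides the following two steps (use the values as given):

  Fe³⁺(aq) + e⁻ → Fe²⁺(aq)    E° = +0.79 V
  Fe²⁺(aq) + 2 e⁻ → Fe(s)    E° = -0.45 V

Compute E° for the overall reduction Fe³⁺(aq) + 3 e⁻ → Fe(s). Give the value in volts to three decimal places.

Adding the free-energy changes (−nFE°) of the two steps gives −n₃FE°₃ = −n₁FE°₁ − n₂FE°₂.
E°₃ = (1×+0.79 + 2×-0.45) / 3 = (-0.110) / 3 = -0.037 V.
Simply averaging or adding the two E° values would be wrong; the electron-weighted sum is required.

-0.037 V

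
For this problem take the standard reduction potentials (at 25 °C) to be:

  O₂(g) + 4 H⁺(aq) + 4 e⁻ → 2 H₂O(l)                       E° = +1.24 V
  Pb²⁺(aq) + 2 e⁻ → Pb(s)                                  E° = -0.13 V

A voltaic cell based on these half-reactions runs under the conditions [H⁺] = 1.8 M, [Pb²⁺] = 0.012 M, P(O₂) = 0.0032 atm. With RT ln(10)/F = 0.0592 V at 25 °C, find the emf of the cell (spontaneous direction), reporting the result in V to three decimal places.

O₂/H₂O is the cathode (higher E°), Pb²⁺/Pb the anode: E°cell = +1.24 − (-0.13) = +1.37 V, n = 4.
Overall: O₂(g) + 4 H⁺(aq) + 2 Pb(s) → 2 H₂O(l) + 2 Pb²⁺(aq)
Q = [Pb²⁺]^2 / (P(O₂)·[H⁺]^4); log Q = -2.368.
E = E° − (0.0592/n) log Q = +1.37 − (0.0592/4)(-2.368) = +1.405 V.

+1.405 V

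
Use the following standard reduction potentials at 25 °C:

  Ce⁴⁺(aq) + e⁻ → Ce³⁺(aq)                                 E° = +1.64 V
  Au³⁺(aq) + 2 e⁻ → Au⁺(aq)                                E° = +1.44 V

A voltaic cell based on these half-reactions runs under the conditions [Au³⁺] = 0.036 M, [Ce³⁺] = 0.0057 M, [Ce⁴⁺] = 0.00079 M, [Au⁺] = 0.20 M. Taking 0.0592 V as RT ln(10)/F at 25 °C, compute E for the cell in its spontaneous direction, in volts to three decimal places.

+0.171 V

Ce⁴⁺/Ce³⁺ is the cathode (higher E°), Au³⁺/Au⁺ the anode: E°cell = +1.64 − (+1.44) = +0.20 V, n = 2.
Overall: 2 Ce⁴⁺(aq) + Au⁺(aq) → 2 Ce³⁺(aq) + Au³⁺(aq)
Q = [Ce³⁺]^2·[Au³⁺] / ([Ce⁴⁺]^2·[Au⁺]); log Q = 0.972.
E = E° − (0.0592/n) log Q = +0.20 − (0.0592/2)(0.972) = +0.171 V.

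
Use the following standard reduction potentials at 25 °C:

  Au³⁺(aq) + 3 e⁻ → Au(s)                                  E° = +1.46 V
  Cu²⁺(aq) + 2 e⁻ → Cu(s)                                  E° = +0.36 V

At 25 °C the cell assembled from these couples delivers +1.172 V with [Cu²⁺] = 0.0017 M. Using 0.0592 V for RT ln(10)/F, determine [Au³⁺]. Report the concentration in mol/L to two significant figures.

Au³⁺/Au is the cathode, Cu²⁺/Cu the anode: E°cell = +1.10 V, n = 6.
Overall reaction: 2 Au³⁺(aq) + 3 Cu(s) → 2 Au(s) + 3 Cu²⁺(aq); Q = [Cu²⁺]^3/[Au³⁺]^2.
From E = E° − (0.0592/n) log Q: log Q = (E° − E)·n/0.0592 = (+1.10 − (+1.172))·6/0.0592 = -7.2973.
So 2·log[Au³⁺] = 3·log(0.0017) − log Q = -8.3087 − (-7.2973) = -1.0114; log[Au³⁺] = -1.0114 / 2 = -0.5057; [Au³⁺] = 10^(-0.5057) ≈ 0.31 M.

0.31 M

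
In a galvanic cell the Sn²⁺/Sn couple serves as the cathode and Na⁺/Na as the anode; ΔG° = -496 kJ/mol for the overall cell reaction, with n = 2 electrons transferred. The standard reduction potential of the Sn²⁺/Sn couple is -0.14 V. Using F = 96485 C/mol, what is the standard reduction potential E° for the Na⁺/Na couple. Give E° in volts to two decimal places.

-2.71 V

E°cell = −ΔG°/(nF) = −(-496×10³)/((2)(96485)) = +2.570 V.
Since Sn²⁺/Sn is the cathode and Na⁺/Na the anode, E°cell = E°(Sn²⁺/Sn) − E°(Na⁺/Na).
So E°(Na⁺/Na) = E°(Sn²⁺/Sn) − E°cell = (-0.14) − (+2.570) = -2.71 V.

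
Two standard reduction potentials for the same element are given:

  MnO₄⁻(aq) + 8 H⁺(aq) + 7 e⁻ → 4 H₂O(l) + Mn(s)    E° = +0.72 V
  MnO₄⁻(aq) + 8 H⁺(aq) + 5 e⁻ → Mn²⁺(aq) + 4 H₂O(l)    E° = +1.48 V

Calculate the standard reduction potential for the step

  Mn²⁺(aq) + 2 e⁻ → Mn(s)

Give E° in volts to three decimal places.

Sequential free energies add, so n₃E°₃ = n₁E°₁ + n₂E°₂.
With n₃ = 7, and the known step contributing 5×(+1.48) V, the unknown satisfies 2·E° = 7×(+0.72) − 5×(+1.48) = -2.360.
E° = -2.360 / 2 = -1.180 V.

-1.180 V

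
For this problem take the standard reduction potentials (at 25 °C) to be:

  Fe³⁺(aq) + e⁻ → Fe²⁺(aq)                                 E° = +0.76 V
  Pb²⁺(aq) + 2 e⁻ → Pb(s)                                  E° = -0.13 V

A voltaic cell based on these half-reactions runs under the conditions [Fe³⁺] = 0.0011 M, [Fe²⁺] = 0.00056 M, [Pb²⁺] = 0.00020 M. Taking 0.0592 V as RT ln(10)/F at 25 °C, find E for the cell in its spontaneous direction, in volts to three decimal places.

+1.017 V

Fe³⁺/Fe²⁺ is the cathode (higher E°), Pb²⁺/Pb the anode: E°cell = +0.76 − (-0.13) = +0.89 V, n = 2.
Overall: 2 Fe³⁺(aq) + Pb(s) → 2 Fe²⁺(aq) + Pb²⁺(aq)
Q = [Fe²⁺]^2·[Pb²⁺] / ([Fe³⁺]^2); log Q = -4.285.
E = E° − (0.0592/n) log Q = +0.89 − (0.0592/2)(-4.285) = +1.017 V.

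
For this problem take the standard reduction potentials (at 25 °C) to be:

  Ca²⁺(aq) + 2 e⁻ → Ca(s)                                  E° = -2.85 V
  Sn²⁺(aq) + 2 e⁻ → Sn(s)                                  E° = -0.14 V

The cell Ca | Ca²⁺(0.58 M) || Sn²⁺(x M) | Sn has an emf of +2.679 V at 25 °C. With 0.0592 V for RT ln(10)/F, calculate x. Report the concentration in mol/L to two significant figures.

0.052 M

Sn²⁺/Sn is the cathode, Ca²⁺/Ca the anode: E°cell = +2.71 V, n = 2.
Overall reaction: Sn²⁺(aq) + Ca(s) → Sn(s) + Ca²⁺(aq); Q = [Ca²⁺]^1/[Sn²⁺]^1.
From E = E° − (0.0592/n) log Q: log Q = (E° − E)·n/0.0592 = (+2.71 − (+2.679))·2/0.0592 = 1.0473.
So 1·log[Sn²⁺] = 1·log(0.58) − log Q = -0.2366 − (1.0473) = -1.2839; [Sn²⁺] = 10^(-1.2839) ≈ 0.052 M.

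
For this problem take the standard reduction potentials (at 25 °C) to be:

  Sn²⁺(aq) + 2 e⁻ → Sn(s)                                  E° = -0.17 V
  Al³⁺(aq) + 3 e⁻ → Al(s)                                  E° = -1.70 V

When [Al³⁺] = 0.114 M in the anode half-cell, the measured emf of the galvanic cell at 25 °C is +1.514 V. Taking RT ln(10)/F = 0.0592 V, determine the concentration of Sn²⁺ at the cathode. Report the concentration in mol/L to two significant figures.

0.068 M

Sn²⁺/Sn is the cathode, Al³⁺/Al the anode: E°cell = +1.53 V, n = 6.
Overall reaction: 3 Sn²⁺(aq) + 2 Al(s) → 3 Sn(s) + 2 Al³⁺(aq); Q = [Al³⁺]^2/[Sn²⁺]^3.
From E = E° − (0.0592/n) log Q: log Q = (E° − E)·n/0.0592 = (+1.53 − (+1.514))·6/0.0592 = 1.6216.
So 3·log[Sn²⁺] = 2·log(0.114) − log Q = -1.8862 − (1.6216) = -3.5078; log[Sn²⁺] = -3.5078 / 3 = -1.1693; [Sn²⁺] = 10^(-1.1693) ≈ 0.068 M.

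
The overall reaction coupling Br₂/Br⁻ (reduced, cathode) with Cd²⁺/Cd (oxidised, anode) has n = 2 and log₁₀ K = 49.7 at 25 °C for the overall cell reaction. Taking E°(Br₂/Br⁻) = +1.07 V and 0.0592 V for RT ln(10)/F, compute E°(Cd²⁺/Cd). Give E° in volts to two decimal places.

E°cell = (0.0592/n)·log K = (0.0592/2)(49.7) = +1.471 V.
Since Br₂/Br⁻ is the cathode and Cd²⁺/Cd the anode, E°cell = E°(Br₂/Br⁻) − E°(Cd²⁺/Cd).
So E°(Cd²⁺/Cd) = E°(Br₂/Br⁻) − E°cell = (+1.07) − (+1.471) = -0.40 V.

-0.40 V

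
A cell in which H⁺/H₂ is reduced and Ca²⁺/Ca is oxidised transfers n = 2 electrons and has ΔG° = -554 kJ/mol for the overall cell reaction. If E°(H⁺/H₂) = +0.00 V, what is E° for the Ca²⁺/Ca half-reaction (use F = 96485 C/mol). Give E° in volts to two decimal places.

E°cell = −ΔG°/(nF) = −(-554×10³)/((2)(96485)) = +2.871 V.
Since H⁺/H₂ is the cathode and Ca²⁺/Ca the anode, E°cell = E°(H⁺/H₂) − E°(Ca²⁺/Ca).
So E°(Ca²⁺/Ca) = E°(H⁺/H₂) − E°cell = (+0.00) − (+2.871) = -2.87 V.

-2.87 V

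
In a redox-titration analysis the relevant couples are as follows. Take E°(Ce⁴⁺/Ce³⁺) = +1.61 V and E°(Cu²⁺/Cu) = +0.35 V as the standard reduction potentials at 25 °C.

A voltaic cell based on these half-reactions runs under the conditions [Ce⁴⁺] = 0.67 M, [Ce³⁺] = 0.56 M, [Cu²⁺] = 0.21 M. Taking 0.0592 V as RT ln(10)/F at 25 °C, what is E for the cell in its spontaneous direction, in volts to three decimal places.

Ce⁴⁺/Ce³⁺ is the cathode (higher E°), Cu²⁺/Cu the anode: E°cell = +1.61 − (+0.35) = +1.26 V, n = 2.
Overall: 2 Ce⁴⁺(aq) + Cu(s) → 2 Ce³⁺(aq) + Cu²⁺(aq)
Q = [Ce³⁺]^2·[Cu²⁺] / ([Ce⁴⁺]^2); log Q = -0.834.
E = E° − (0.0592/n) log Q = +1.26 − (0.0592/2)(-0.834) = +1.285 V.

+1.285 V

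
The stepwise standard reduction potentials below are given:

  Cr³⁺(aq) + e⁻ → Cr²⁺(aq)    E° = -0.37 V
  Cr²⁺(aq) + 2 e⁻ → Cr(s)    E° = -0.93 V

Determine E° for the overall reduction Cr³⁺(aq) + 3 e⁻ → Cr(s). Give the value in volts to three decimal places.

-0.743 V

Since ΔG° = −nFE° is additive over sequential reductions, n₃E°₃ = n₁E°₁ + n₂E°₂.
E°₃ = (1×-0.37 + 2×-0.93) / 3 = (-2.230) / 3 = -0.743 V.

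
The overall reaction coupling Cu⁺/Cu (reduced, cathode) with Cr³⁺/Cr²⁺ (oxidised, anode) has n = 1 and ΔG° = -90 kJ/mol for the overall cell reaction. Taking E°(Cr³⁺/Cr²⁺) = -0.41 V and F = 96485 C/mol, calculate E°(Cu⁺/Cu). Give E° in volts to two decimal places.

+0.52 V

E°cell = −ΔG°/(nF) = −(-90×10³)/((1)(96485)) = +0.933 V.
Since Cu⁺/Cu is the cathode and Cr³⁺/Cr²⁺ the anode, E°cell = E°(Cu⁺/Cu) − E°(Cr³⁺/Cr²⁺).
So E°(Cu⁺/Cu) = E°cell + E°(Cr³⁺/Cr²⁺) = +0.933 + (-0.41) = +0.52 V.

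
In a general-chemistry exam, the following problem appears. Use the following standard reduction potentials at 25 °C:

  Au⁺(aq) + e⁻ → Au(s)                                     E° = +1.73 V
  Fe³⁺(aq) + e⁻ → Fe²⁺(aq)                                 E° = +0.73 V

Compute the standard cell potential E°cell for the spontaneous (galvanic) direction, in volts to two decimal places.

+1.00 V

The Au⁺/Au couple has the higher reduction potential, so it is the cathode; Fe³⁺/Fe²⁺ is oxidised at the anode.
E°cell = E°(cathode) − E°(anode) = (+1.73) − (+0.73) = +1.00 V.
Since E°cell > 0, the reaction is spontaneous under standard conditions.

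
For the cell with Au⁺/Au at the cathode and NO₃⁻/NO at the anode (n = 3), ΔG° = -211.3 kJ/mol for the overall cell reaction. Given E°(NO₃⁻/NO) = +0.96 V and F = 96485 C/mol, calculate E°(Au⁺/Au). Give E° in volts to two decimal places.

+1.69 V

E°cell = −ΔG°/(nF) = −(-211.3×10³)/((3)(96485)) = +0.730 V.
Since Au⁺/Au is the cathode and NO₃⁻/NO the anode, E°cell = E°(Au⁺/Au) − E°(NO₃⁻/NO).
So E°(Au⁺/Au) = E°cell + E°(NO₃⁻/NO) = +0.730 + (+0.96) = +1.69 V.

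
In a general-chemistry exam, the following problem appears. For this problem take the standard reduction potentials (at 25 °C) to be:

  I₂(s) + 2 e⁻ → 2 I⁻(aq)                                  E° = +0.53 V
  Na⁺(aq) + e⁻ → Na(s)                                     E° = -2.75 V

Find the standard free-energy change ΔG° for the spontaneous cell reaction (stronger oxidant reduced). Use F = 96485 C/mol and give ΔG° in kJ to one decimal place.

I₂/I⁻ (E° = +0.53 V) is the cathode; Na⁺/Na (E° = -2.75 V) is the anode, so E°cell = +3.28 V.
Balancing electrons gives n = 2 (lcm of 2 and 1).
ΔG° = −nFE° = −(2)(96485)(+3.28) = -632,942 J = -632.9 kJ.

-632.9 kJ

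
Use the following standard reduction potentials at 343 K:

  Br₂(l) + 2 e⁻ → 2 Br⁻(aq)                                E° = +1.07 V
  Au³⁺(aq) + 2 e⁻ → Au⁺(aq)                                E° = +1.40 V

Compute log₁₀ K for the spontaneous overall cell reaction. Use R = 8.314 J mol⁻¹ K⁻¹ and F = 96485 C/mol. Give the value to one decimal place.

9.7

Cathode: Au³⁺/Au⁺; anode: Br₂/Br⁻. E°cell = (+1.40) − (+1.07) = +0.33 V, with n = 2.
ΔG° = −nFE° = −RT ln K, so ln K = nFE°/(RT) = (2)(96485)(+0.33) / ((8.314)(343)) = 22.331.
log₁₀ K = 22.331 / ln 10 = 9.7.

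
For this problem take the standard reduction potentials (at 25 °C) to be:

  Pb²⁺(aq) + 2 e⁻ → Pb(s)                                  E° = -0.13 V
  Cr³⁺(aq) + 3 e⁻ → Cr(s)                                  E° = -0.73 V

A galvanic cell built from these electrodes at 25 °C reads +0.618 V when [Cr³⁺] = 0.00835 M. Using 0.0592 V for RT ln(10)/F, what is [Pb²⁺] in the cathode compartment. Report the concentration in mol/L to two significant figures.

0.17 M

Pb²⁺/Pb is the cathode, Cr³⁺/Cr the anode: E°cell = +0.60 V, n = 6.
Overall reaction: 3 Pb²⁺(aq) + 2 Cr(s) → 3 Pb(s) + 2 Cr³⁺(aq); Q = [Cr³⁺]^2/[Pb²⁺]^3.
From E = E° − (0.0592/n) log Q: log Q = (E° − E)·n/0.0592 = (+0.60 − (+0.618))·6/0.0592 = -1.8243.
So 3·log[Pb²⁺] = 2·log(0.00835) − log Q = -4.1566 − (-1.8243) = -2.3323; log[Pb²⁺] = -2.3323 / 3 = -0.7774; [Pb²⁺] = 10^(-0.7774) ≈ 0.17 M.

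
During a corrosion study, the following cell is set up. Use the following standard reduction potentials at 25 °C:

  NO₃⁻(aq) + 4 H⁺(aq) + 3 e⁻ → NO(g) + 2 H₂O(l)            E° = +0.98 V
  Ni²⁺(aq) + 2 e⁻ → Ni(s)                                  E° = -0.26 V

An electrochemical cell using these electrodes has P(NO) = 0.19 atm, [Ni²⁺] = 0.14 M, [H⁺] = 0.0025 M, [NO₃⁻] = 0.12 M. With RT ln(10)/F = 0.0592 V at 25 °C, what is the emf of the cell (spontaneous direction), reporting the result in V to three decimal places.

+1.056 V

NO₃⁻/NO is the cathode (higher E°), Ni²⁺/Ni the anode: E°cell = +0.98 − (-0.26) = +1.24 V, n = 6.
Overall: 2 NO₃⁻(aq) + 8 H⁺(aq) + 3 Ni(s) → 2 NO(g) + 4 H₂O(l) + 3 Ni²⁺(aq)
Q = P(NO)^2·[Ni²⁺]^3 / ([NO₃⁻]^2·[H⁺]^8); log Q = 18.654.
E = E° − (0.0592/n) log Q = +1.24 − (0.0592/6)(18.654) = +1.056 V.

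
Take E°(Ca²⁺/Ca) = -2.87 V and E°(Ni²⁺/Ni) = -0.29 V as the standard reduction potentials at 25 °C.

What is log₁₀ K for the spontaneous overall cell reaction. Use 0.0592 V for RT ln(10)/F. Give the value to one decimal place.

87.2

Cathode: Ni²⁺/Ni; anode: Ca²⁺/Ca. E°cell = +2.58 V, n = 2.
log K = nE°cell / 0.0592 = (2)(+2.58) / 0.0592 = 87.2.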